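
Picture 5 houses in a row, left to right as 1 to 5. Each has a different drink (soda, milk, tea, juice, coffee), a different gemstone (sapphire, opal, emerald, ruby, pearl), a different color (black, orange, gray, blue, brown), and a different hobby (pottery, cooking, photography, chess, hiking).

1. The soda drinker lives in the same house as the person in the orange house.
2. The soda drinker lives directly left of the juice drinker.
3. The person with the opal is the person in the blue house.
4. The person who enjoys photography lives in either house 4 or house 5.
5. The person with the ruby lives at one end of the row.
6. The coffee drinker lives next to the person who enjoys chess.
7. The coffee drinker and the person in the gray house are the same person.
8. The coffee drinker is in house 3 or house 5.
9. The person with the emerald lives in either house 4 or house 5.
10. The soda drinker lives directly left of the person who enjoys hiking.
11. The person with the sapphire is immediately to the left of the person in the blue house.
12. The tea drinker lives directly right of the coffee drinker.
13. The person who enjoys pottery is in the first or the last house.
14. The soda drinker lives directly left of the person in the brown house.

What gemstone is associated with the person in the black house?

The tea drinker is in house 4 (clue 12).
By clue 12, the coffee drinker is in house 3.
By clue 2, the soda drinker is in house 1.
The juice drinker is in house 2 (clue 2).
By clue 7, the person in the gray house is in house 3.
The person who enjoys hiking is in house 2 (clue 10).
Clue 14 places the person in the brown house in house 2.
House 5 drink: only milk fits.
That leaves cooking as the hobby for house 3.
House 2 gemstone: only pearl fits.
House 3's gemstone must be sapphire (nothing else left).
House 1's color must be orange (nothing else left).
House 1's hobby must be pottery (nothing else left).
House 4's hobby must be chess (nothing else left).
So house 5 gets photography for hobby.
By clue 11, the person in the blue house is in house 4.
So house 1 gets ruby for gemstone.
The only color still possible for house 5 is black.
Clue 3 places the person with the opal in house 4.
The only gemstone still possible for house 5 is emerald.
So: house 1 = soda/ruby/orange/pottery, house 2 = juice/pearl/brown/hiking, house 3 = coffee/sapphire/gray/cooking, house 4 = tea/opal/blue/chess, house 5 = milk/emerald/black/photography.

emerald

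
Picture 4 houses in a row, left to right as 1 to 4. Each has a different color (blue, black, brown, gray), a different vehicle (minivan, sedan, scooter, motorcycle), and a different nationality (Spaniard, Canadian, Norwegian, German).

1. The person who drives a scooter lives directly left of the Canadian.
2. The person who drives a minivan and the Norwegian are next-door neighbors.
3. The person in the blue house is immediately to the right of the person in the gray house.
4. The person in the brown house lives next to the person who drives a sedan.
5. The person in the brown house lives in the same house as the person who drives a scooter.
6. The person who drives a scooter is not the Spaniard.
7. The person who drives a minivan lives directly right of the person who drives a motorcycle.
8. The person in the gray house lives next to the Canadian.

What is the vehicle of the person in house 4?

The person in the blue house is narrowed to house 2 or 3 or 4; consider each.
Placing it in house 2 and house 3 leads to a contradiction, so it's in house 4.
The person in the gray house is in house 3 (clue 3).
The person in the brown house is in house 1 (clue 5).
Clue 5 places the person who drives a scooter in house 1.
So house 2 gets black for color.
So house 4 gets minivan for vehicle.
Clue 1 places the Canadian in house 2.
Clue 2: the Norwegian is in house 3.
Clue 4 places the person who drives a sedan in house 2.
Clue 7: the person who drives a motorcycle is in house 3.
House 1 nationality: only German fits.
House 4 nationality: only Spaniard fits.
So: house 1 = brown/scooter/German, house 2 = black/sedan/Canadian, house 3 = gray/motorcycle/Norwegian, house 4 = blue/minivan/Spaniard.

minivan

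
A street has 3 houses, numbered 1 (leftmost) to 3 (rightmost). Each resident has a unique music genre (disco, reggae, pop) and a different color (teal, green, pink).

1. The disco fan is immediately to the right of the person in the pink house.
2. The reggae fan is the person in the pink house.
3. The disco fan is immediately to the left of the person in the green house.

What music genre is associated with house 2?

By clue 3, the disco fan is in house 2.
The person in the green house is in house 3 (clue 3).
House 1's music genre must be reggae (nothing else left).
House 3's music genre must be pop (nothing else left).
From clue 1, the person in the pink house must be in house 1.
So house 2 gets teal for color.
So: house 1 = reggae/pink, house 2 = disco/teal, house 3 = pop/green.

disco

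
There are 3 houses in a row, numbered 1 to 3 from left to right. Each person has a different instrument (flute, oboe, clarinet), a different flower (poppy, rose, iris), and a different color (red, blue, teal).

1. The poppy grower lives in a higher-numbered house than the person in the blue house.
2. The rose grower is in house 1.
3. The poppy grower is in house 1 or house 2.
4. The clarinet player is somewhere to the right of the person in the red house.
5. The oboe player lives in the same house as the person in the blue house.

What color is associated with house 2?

From clue 2, the rose grower must be in house 1.
Clue 3: the poppy grower is in house 2.
House 3's flower must be iris (nothing else left).
House 3's color must be teal (nothing else left).
Clue 1 places the person in the blue house in house 1.
Clue 5: the oboe player is in house 1.
House 2's color must be red (nothing else left).
Clue 4: the clarinet player is in house 3.
House 2 instrument: only flute fits.
So: house 1 = oboe/rose/blue, house 2 = flute/poppy/red, house 3 = clarinet/iris/teal.

red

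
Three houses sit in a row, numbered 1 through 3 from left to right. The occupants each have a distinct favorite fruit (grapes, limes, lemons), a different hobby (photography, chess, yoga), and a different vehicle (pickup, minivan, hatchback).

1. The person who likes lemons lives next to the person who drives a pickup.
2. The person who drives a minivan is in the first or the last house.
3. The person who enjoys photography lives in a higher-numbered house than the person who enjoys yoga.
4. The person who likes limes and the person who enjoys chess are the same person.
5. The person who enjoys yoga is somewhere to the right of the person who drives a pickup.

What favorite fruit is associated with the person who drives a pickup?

From clue 5, the person who enjoys yoga must be in house 2.
From clue 5, the person who drives a pickup must be in house 1.
House 1's hobby must be chess (nothing else left).
That leaves photography as the hobby for house 3.
That leaves hatchback as the vehicle for house 2.
That leaves minivan as the vehicle for house 3.
Clue 1 places the person who likes lemons in house 2.
Clue 4: the person who likes limes is in house 1.
So house 3 gets grapes for favorite fruit.
So: house 1 = limes/chess/pickup, house 2 = lemons/yoga/hatchback, house 3 = grapes/photography/minivan.

limes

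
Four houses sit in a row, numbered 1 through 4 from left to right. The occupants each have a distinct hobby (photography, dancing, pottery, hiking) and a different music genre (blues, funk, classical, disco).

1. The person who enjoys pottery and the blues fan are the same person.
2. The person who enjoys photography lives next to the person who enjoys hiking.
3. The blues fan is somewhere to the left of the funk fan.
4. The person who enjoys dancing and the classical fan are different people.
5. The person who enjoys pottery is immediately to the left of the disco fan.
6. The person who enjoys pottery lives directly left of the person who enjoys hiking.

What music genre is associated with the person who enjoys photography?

The person who enjoys hiking is narrowed to house 2 or 3 or 4; consider each.
Placing it in house 3 and house 4 leads to a contradiction, so it's in house 2.
Clue 6 places the person who enjoys pottery in house 1.
House 4 hobby: only dancing fits.
Clue 1 places the blues fan in house 1.
Clue 5 places the disco fan in house 2.
House 3's hobby must be photography (nothing else left).
House 4 music genre: only funk fits.
So house 3 gets classical for music genre.
So: house 1 = pottery/blues, house 2 = hiking/disco, house 3 = photography/classical, house 4 = dancing/funk.

classical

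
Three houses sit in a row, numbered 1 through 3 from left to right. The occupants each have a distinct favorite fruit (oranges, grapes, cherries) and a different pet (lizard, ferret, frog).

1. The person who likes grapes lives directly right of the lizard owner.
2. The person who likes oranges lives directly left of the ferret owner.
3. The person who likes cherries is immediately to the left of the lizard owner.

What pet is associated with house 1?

frog

From clue 3, the person who likes cherries must be in house 1.
By clue 3, the lizard owner is in house 2.
House 3's favorite fruit must be grapes (nothing else left).
So house 1 gets frog for pet.
That leaves ferret as the pet for house 3.
That leaves oranges as the favorite fruit for house 2.
So: house 1 = cherries/frog, house 2 = oranges/lizard, house 3 = grapes/ferret.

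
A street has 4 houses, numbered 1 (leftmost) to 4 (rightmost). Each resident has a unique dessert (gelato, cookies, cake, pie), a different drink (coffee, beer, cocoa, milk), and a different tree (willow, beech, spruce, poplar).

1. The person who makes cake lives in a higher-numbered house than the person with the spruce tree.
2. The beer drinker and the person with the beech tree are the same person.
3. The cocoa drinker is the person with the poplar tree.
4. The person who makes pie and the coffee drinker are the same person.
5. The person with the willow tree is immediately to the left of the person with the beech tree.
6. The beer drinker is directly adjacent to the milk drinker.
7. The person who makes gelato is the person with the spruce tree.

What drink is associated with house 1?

The person who makes cake is narrowed to house 2 or 3 or 4; consider each.
Placing it in house 2 and house 3 leads to a contradiction, so it's in house 4.
The person who makes cookies is narrowed to house 1 or 2 or 3; consider each.
Placing it in house 1 and house 3 leads to a contradiction, so it's in house 2.
The person who makes gelato is narrowed to house 1 or 3; consider each.
Placing it in house 1 leads to a contradiction, so it's in house 3.
The person with the spruce tree is in house 3 (clue 7).
That leaves pie as the dessert for house 1.
From clue 4, the coffee drinker must be in house 1.
Clue 5 places the person with the willow tree in house 1.
From clue 5, the person with the beech tree must be in house 2.
The only drink still possible for house 3 is milk.
The only tree still possible for house 4 is poplar.
Clue 2: the beer drinker is in house 2.
Clue 3: the cocoa drinker is in house 4.
So: house 1 = pie/coffee/willow, house 2 = cookies/beer/beech, house 3 = gelato/milk/spruce, house 4 = cake/cocoa/poplar.

coffee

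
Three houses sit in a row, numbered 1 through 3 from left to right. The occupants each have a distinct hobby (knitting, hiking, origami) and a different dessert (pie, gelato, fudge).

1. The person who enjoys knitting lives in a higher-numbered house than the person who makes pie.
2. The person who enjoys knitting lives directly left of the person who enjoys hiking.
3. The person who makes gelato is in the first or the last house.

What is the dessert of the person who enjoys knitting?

fudge

Clue 2 places the person who enjoys knitting in house 2.
Clue 2: the person who enjoys hiking is in house 3.
So house 1 gets origami for hobby.
Clue 1: the person who makes pie is in house 1.
House 2 dessert: only fudge fits.
So house 3 gets gelato for dessert.
So: house 1 = origami/pie, house 2 = knitting/fudge, house 3 = hiking/gelato.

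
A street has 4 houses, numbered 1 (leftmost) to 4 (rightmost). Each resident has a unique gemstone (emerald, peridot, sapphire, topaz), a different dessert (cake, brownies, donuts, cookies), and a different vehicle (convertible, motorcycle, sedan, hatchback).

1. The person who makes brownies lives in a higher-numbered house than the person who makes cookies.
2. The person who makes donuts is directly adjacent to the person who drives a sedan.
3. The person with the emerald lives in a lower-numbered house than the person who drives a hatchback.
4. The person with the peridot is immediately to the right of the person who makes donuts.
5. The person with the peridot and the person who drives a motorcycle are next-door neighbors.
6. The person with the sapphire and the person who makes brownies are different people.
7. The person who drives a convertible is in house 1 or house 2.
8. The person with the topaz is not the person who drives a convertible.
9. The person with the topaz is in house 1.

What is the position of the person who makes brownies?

3

By clue 9, the person with the topaz is in house 1.
From clue 8, the person who drives a convertible must be in house 2.
So house 1 gets sedan for vehicle.
Clue 2: the person who makes donuts is in house 2.
Clue 4 places the person with the peridot in house 3.
Clue 5 places the person who drives a motorcycle in house 4.
The only gemstone still possible for house 4 is sapphire.
That leaves hatchback as the vehicle for house 3.
The person who makes brownies is in house 3 (clue 6).
That leaves emerald as the gemstone for house 2.
House 1 dessert: only cookies fits.
So house 4 gets cake for dessert.
So: house 1 = topaz/cookies/sedan, house 2 = emerald/donuts/convertible, house 3 = peridot/brownies/hatchback, house 4 = sapphire/cake/motorcycle.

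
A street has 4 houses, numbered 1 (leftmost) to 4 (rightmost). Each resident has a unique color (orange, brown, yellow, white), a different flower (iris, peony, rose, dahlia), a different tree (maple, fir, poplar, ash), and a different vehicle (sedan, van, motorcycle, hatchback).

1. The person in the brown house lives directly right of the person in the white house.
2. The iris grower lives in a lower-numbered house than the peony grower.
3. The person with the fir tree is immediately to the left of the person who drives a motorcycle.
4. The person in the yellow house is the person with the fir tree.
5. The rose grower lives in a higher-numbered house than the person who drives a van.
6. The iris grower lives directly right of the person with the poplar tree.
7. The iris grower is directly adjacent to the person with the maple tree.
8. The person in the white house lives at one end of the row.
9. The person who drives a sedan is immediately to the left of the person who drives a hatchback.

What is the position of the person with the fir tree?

3

By clue 8, the person in the white house is in house 1.
House 1 flower: only dahlia fits.
Clue 1 places the person in the brown house in house 2.
House 3 color: only yellow fits.
House 4's color must be orange (nothing else left).
Clue 4: the person with the fir tree is in house 3.
From clue 3, the person who drives a motorcycle must be in house 4.
The iris grower is narrowed to house 2 or 3; consider each.
Placing it in house 2 leads to a contradiction, so it's in house 3.
Clue 2 places the peony grower in house 4.
From clue 6, the person with the poplar tree must be in house 2.
House 2's flower must be rose (nothing else left).
So house 1 gets ash for tree.
House 4 tree: only maple fits.
Clue 5 places the person who drives a van in house 1.
House 3 vehicle: only hatchback fits.
That leaves sedan as the vehicle for house 2.
So: house 1 = white/dahlia/ash/van, house 2 = brown/rose/poplar/sedan, house 3 = yellow/iris/fir/hatchback, house 4 = orange/peony/maple/motorcycle.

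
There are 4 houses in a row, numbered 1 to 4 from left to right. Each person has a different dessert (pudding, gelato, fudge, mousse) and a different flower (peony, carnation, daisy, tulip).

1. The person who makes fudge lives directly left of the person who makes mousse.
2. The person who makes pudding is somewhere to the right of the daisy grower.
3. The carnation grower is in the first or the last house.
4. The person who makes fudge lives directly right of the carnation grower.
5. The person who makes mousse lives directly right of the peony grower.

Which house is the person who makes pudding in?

From clue 4, the person who makes fudge must be in house 2.
By clue 4, the carnation grower is in house 1.
House 1's dessert must be gelato (nothing else left).
House 4 flower: only tulip fits.
From clue 1, the person who makes mousse must be in house 3.
Clue 5: the peony grower is in house 2.
That leaves pudding as the dessert for house 4.
The only flower still possible for house 3 is daisy.
So: house 1 = gelato/carnation, house 2 = fudge/peony, house 3 = mousse/daisy, house 4 = pudding/tulip.

4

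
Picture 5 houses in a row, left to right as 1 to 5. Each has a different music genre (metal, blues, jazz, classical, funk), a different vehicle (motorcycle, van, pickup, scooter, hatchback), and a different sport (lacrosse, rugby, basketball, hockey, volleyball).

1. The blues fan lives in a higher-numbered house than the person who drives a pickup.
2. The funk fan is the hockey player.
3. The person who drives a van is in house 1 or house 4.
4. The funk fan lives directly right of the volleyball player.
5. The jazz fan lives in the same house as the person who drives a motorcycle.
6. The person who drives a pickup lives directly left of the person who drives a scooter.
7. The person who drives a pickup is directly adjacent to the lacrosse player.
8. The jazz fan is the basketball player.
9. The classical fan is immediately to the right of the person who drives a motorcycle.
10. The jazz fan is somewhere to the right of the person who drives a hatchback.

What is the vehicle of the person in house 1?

So house 1 gets metal for music genre.
The only vehicle still possible for house 5 is scooter.
By clue 6, the person who drives a pickup is in house 4.
By clue 1, the blues fan is in house 5.
House 1 vehicle: only van fits.
So house 2 gets hatchback for vehicle.
House 3's vehicle must be motorcycle (nothing else left).
By clue 5, the jazz fan is in house 3.
By clue 8, the basketball player is in house 3.
Clue 9: the classical fan is in house 4.
House 2's music genre must be funk (nothing else left).
Clue 2 places the hockey player in house 2.
From clue 4, the volleyball player must be in house 1.
House 4 sport: only rugby fits.
The only sport still possible for house 5 is lacrosse.
So: house 1 = metal/van/volleyball, house 2 = funk/hatchback/hockey, house 3 = jazz/motorcycle/basketball, house 4 = classical/pickup/rugby, house 5 = blues/scooter/lacrosse.

van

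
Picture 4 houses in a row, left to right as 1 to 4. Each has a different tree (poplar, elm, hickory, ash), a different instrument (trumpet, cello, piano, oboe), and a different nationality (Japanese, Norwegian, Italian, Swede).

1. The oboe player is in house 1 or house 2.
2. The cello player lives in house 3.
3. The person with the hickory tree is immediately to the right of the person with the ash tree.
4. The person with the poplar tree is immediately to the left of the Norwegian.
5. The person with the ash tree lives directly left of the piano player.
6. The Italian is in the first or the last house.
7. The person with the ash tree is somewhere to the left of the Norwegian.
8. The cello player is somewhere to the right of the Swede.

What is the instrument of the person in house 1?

oboe

Clue 2: the cello player is in house 3.
The person with the ash tree is narrowed to house 1 or 3; consider each.
Placing it in house 3 leads to a contradiction, so it's in house 1.
Clue 3: the person with the hickory tree is in house 2.
Clue 5: the piano player is in house 2.
House 4 tree: only elm fits.
So house 1 gets oboe for instrument.
House 4's instrument must be trumpet (nothing else left).
From clue 4, the Norwegian must be in house 4.
So house 3 gets poplar for tree.
That leaves Italian as the nationality for house 1.
So house 2 gets Swede for nationality.
House 3 nationality: only Japanese fits.
So: house 1 = ash/oboe/Italian, house 2 = hickory/piano/Swede, house 3 = poplar/cello/Japanese, house 4 = elm/trumpet/Norwegian.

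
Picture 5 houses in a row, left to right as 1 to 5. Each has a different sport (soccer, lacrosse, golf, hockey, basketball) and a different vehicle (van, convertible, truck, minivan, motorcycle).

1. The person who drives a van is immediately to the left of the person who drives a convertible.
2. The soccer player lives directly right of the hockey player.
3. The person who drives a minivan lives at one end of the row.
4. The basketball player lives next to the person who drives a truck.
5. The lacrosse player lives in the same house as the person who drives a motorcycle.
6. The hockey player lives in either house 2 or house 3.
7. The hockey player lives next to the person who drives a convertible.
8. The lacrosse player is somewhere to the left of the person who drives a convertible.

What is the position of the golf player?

The hockey player is narrowed to house 2 or 3; consider each.
Placing it in house 3 leads to a contradiction, so it's in house 2.
By clue 2, the soccer player is in house 3.
Clue 7: the person who drives a convertible is in house 3.
So house 4 gets truck for vehicle.
So house 5 gets minivan for vehicle.
Clue 1: the person who drives a van is in house 2.
The basketball player is in house 5 (clue 4).
From clue 5, the person who drives a motorcycle must be in house 1.
House 1's sport must be lacrosse (nothing else left).
House 4 sport: only golf fits.
So: house 1 = lacrosse/motorcycle, house 2 = hockey/van, house 3 = soccer/convertible, house 4 = golf/truck, house 5 = basketball/minivan.

4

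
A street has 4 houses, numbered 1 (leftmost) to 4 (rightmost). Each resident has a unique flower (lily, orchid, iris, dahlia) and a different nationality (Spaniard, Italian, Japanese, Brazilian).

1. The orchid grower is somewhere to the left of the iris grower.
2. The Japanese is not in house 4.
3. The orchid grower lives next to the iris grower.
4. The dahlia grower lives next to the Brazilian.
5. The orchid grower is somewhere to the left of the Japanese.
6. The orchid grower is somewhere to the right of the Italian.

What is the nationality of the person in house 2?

Brazilian

The orchid grower is in house 2 (clue 6).
The Italian is in house 1 (clue 6).
The iris grower is in house 3 (clue 3).
The Japanese is in house 3 (clue 5).
From clue 4, the dahlia grower must be in house 1.
Clue 4 places the Brazilian in house 2.
That leaves lily as the flower for house 4.
That leaves Spaniard as the nationality for house 4.
So: house 1 = dahlia/Italian, house 2 = orchid/Brazilian, house 3 = iris/Japanese, house 4 = lily/Spaniard.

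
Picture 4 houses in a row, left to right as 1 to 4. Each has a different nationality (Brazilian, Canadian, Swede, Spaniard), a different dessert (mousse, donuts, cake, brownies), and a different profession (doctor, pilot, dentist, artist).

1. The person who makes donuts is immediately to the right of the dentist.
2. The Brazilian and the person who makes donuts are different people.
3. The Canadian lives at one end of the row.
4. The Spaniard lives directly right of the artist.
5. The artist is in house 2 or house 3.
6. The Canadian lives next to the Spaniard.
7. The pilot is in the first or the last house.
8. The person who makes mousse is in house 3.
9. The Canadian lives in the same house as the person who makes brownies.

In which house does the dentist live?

1

Clue 8 places the person who makes mousse in house 3.
From clue 4, the Spaniard must be in house 3.
By clue 4, the artist is in house 2.
Clue 6 places the Canadian in house 4.
From clue 9, the person who makes brownies must be in house 4.
House 1 dessert: only cake fits.
House 2's dessert must be donuts (nothing else left).
The dentist is in house 1 (clue 1).
Clue 2: the Brazilian is in house 1.
The only nationality still possible for house 2 is Swede.
That leaves doctor as the profession for house 3.
The only profession still possible for house 4 is pilot.
So: house 1 = Brazilian/cake/dentist, house 2 = Swede/donuts/artist, house 3 = Spaniard/mousse/doctor, house 4 = Canadian/brownies/pilot.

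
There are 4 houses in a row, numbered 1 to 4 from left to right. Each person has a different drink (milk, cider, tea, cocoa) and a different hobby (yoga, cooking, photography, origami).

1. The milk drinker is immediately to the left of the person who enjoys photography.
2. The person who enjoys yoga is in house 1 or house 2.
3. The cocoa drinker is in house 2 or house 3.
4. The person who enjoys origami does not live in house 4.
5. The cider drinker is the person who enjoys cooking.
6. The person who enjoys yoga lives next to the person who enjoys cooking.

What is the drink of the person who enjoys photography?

So house 4 gets photography for hobby.
The milk drinker is in house 3 (clue 1).
The only drink still possible for house 2 is cocoa.
That leaves tea as the drink for house 4.
Clue 5 places the person who enjoys cooking in house 1.
By clue 6, the person who enjoys yoga is in house 2.
That leaves cider as the drink for house 1.
House 3 hobby: only origami fits.
So: house 1 = cider/cooking, house 2 = cocoa/yoga, house 3 = milk/origami, house 4 = tea/photography.

tea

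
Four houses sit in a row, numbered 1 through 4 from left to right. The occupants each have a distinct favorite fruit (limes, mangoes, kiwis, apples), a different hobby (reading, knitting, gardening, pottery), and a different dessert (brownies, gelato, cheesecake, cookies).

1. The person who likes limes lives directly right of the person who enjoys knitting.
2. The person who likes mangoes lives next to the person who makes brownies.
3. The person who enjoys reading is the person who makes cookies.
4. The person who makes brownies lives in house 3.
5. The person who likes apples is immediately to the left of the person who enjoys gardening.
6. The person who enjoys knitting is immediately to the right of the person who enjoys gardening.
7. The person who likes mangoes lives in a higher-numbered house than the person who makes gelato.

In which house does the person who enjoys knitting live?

3

Clue 4: the person who makes brownies is in house 3.
From clue 6, the person who enjoys knitting must be in house 3.
Clue 6: the person who enjoys gardening is in house 2.
By clue 1, the person who likes limes is in house 4.
From clue 5, the person who likes apples must be in house 1.
House 2 favorite fruit: only mangoes fits.
The only favorite fruit still possible for house 3 is kiwis.
The person who makes gelato is in house 1 (clue 7).
The only dessert still possible for house 2 is cheesecake.
The only dessert still possible for house 4 is cookies.
By clue 3, the person who enjoys reading is in house 4.
The only hobby still possible for house 1 is pottery.
So: house 1 = apples/pottery/gelato, house 2 = mangoes/gardening/cheesecake, house 3 = kiwis/knitting/brownies, house 4 = limes/reading/cookies.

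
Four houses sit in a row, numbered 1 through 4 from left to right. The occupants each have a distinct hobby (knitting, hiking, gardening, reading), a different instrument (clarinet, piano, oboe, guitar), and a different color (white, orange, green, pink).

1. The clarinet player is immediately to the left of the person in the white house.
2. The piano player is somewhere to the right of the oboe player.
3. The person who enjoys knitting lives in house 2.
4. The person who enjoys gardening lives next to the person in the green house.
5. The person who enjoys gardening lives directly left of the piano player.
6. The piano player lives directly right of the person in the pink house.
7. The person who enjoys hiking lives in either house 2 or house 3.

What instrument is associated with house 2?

From clue 3, the person who enjoys knitting must be in house 2.
The only hobby still possible for house 1 is gardening.
So house 3 gets hiking for hobby.
House 4 hobby: only reading fits.
The person in the green house is in house 2 (clue 4).
From clue 5, the piano player must be in house 2.
Clue 6 places the person in the pink house in house 1.
That leaves guitar as the instrument for house 4.
Clue 1: the clarinet player is in house 3.
From clue 1, the person in the white house must be in house 4.
Clue 2 places the oboe player in house 1.
House 3's color must be orange (nothing else left).
So: house 1 = gardening/oboe/pink, house 2 = knitting/piano/green, house 3 = hiking/clarinet/orange, house 4 = reading/guitar/white.

piano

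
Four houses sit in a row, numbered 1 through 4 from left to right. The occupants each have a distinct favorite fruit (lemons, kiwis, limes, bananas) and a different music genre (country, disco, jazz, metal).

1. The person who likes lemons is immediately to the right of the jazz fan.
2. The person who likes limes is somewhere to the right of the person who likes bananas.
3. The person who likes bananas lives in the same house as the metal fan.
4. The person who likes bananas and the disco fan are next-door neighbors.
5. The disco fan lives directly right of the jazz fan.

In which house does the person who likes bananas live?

3

The person who likes bananas is narrowed to house 1 or 2 or 3; consider each.
Placing it in house 1 and house 2 leads to a contradiction, so it's in house 3.
Clue 2 places the person who likes limes in house 4.
Clue 3 places the metal fan in house 3.
House 1's favorite fruit must be kiwis (nothing else left).
So house 2 gets lemons for favorite fruit.
From clue 5, the disco fan must be in house 2.
House 1 music genre: only jazz fits.
So house 4 gets country for music genre.
So: house 1 = kiwis/jazz, house 2 = lemons/disco, house 3 = bananas/metal, house 4 = limes/country.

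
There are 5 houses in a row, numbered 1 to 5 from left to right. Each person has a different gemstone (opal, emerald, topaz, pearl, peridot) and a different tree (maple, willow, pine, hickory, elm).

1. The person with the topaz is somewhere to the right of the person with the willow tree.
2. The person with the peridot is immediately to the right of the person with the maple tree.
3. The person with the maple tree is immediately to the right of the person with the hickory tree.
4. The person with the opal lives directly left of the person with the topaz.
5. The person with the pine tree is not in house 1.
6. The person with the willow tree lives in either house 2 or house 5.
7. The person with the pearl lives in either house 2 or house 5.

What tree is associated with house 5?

Clue 6 places the person with the willow tree in house 2.
The person with the maple tree is in house 4 (clue 3).
Clue 3 places the person with the hickory tree in house 3.
That leaves emerald as the gemstone for house 1.
House 1 tree: only elm fits.
That leaves pine as the tree for house 5.
From clue 2, the person with the peridot must be in house 5.
House 2's gemstone must be pearl (nothing else left).
House 4's gemstone must be topaz (nothing else left).
That leaves opal as the gemstone for house 3.
So: house 1 = emerald/elm, house 2 = pearl/willow, house 3 = opal/hickory, house 4 = topaz/maple, house 5 = peridot/pine.

pine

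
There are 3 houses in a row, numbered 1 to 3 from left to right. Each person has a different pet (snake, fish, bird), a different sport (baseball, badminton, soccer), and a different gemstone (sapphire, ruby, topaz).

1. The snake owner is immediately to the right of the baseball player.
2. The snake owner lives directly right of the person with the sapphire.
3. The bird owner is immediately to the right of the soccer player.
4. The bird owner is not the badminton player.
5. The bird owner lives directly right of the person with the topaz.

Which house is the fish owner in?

1

That leaves fish as the pet for house 1.
So house 3 gets badminton for sport.
House 3's gemstone must be ruby (nothing else left).
The bird owner is in house 2 (clue 4).
Clue 5: the person with the topaz is in house 1.
So house 3 gets snake for pet.
The only gemstone still possible for house 2 is sapphire.
Clue 1 places the baseball player in house 2.
From clue 3, the soccer player must be in house 1.
So: house 1 = fish/soccer/topaz, house 2 = bird/baseball/sapphire, house 3 = snake/badminton/ruby.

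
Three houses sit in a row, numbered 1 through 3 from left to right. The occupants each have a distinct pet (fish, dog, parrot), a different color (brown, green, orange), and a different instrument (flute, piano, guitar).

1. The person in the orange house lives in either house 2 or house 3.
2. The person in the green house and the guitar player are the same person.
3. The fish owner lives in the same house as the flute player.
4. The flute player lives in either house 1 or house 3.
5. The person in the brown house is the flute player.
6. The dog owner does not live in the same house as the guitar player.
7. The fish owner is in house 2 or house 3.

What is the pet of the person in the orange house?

dog

Clue 3: the fish owner is in house 3.
The flute player is in house 3 (clue 3).
The person in the brown house is in house 3 (clue 5).
The only color still possible for house 1 is green.
That leaves orange as the color for house 2.
The guitar player is in house 1 (clue 2).
Clue 6 places the dog owner in house 2.
House 1 pet: only parrot fits.
House 2's instrument must be piano (nothing else left).
So: house 1 = parrot/green/guitar, house 2 = dog/orange/piano, house 3 = fish/brown/flute.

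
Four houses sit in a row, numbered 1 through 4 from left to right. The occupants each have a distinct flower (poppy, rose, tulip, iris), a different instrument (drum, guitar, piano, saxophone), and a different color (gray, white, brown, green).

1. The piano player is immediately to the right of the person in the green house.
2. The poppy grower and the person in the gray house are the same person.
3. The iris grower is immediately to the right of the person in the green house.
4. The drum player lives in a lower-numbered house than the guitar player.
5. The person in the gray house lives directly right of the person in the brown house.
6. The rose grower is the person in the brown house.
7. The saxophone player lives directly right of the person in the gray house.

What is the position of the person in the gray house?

House 1's instrument must be drum (nothing else left).
That leaves white as the color for house 4.
The poppy grower is narrowed to house 2 or 3; consider each.
Placing it in house 3 leads to a contradiction, so it's in house 2.
By clue 2, the person in the gray house is in house 2.
The person in the brown house is in house 1 (clue 5).
From clue 6, the rose grower must be in house 1.
From clue 7, the saxophone player must be in house 3.
House 3's color must be green (nothing else left).
Clue 1 places the piano player in house 4.
The iris grower is in house 4 (clue 3).
That leaves tulip as the flower for house 3.
House 2 instrument: only guitar fits.
So: house 1 = rose/drum/brown, house 2 = poppy/guitar/gray, house 3 = tulip/saxophone/green, house 4 = iris/piano/white.

2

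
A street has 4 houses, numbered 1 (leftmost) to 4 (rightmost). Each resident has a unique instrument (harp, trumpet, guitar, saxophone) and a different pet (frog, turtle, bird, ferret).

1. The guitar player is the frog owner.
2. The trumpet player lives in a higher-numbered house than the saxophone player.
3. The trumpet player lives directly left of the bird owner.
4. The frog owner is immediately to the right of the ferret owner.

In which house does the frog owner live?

The saxophone player is narrowed to house 1 or 2; consider each.
Placing it in house 2 leads to a contradiction, so it's in house 1.
The trumpet player is narrowed to house 2 or 3; consider each.
Placing it in house 2 leads to a contradiction, so it's in house 3.
The bird owner is in house 4 (clue 3).
Clue 1 places the guitar player in house 2.
Clue 1 places the frog owner in house 2.
Clue 4 places the ferret owner in house 1.
The only instrument still possible for house 4 is harp.
House 3 pet: only turtle fits.
So: house 1 = saxophone/ferret, house 2 = guitar/frog, house 3 = trumpet/turtle, house 4 = harp/bird.

2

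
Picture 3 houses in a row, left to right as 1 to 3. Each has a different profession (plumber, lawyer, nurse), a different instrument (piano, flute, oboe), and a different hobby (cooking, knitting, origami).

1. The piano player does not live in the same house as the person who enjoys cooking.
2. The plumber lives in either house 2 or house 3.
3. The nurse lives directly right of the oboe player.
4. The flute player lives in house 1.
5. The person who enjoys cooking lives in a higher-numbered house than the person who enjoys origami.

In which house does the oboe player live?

Clue 4 places the flute player in house 1.
So house 1 gets lawyer for profession.
House 2 instrument: only oboe fits.
So house 3 gets piano for instrument.
Clue 1: the person who enjoys cooking is in house 2.
By clue 3, the nurse is in house 3.
Clue 5: the person who enjoys origami is in house 1.
House 2 profession: only plumber fits.
House 3 hobby: only knitting fits.
So: house 1 = lawyer/flute/origami, house 2 = plumber/oboe/cooking, house 3 = nurse/piano/knitting.

2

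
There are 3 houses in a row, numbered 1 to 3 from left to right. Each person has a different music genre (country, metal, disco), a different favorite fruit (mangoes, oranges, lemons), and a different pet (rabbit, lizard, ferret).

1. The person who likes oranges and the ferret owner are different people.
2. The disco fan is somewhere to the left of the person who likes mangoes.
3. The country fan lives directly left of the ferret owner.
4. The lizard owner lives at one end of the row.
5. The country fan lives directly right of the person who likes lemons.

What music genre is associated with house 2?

country

The country fan is in house 2 (clue 5).
Clue 5 places the person who likes lemons in house 1.
That leaves disco as the music genre for house 1.
House 3's music genre must be metal (nothing else left).
The ferret owner is in house 3 (clue 3).
House 2 pet: only rabbit fits.
From clue 1, the person who likes oranges must be in house 2.
The only favorite fruit still possible for house 3 is mangoes.
The only pet still possible for house 1 is lizard.
So: house 1 = disco/lemons/lizard, house 2 = country/oranges/rabbit, house 3 = metal/mangoes/ferret.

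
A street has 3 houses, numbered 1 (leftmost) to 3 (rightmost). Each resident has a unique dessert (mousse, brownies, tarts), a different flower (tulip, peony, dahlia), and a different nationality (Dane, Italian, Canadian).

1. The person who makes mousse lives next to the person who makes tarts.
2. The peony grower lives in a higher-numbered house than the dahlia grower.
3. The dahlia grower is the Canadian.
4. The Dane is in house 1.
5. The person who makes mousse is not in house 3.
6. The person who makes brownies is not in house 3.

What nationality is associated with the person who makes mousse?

Canadian

Clue 4 places the Dane in house 1.
The only dessert still possible for house 3 is tarts.
House 2's nationality must be Canadian (nothing else left).
That leaves Italian as the nationality for house 3.
The person who makes mousse is in house 2 (clue 1).
Clue 3 places the dahlia grower in house 2.
That leaves brownies as the dessert for house 1.
So house 1 gets tulip for flower.
That leaves peony as the flower for house 3.
So: house 1 = brownies/tulip/Dane, house 2 = mousse/dahlia/Canadian, house 3 = tarts/peony/Italian.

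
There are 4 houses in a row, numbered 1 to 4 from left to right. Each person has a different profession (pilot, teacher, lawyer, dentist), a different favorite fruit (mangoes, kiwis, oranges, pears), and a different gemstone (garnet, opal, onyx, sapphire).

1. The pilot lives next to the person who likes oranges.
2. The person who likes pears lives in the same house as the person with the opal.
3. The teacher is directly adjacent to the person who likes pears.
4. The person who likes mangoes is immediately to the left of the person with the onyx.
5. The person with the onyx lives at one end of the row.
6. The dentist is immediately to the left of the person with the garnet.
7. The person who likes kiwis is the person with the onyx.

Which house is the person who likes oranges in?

Clue 5 places the person with the onyx in house 4.
By clue 7, the person who likes kiwis is in house 4.
Clue 4 places the person who likes mangoes in house 3.
House 4 profession: only lawyer fits.
The dentist is narrowed to house 1 or 2; consider each.
Placing it in house 2 leads to a contradiction, so it's in house 1.
Clue 6: the person with the garnet is in house 2.
House 1 gemstone: only opal fits.
House 3's gemstone must be sapphire (nothing else left).
By clue 2, the person who likes pears is in house 1.
Clue 3 places the teacher in house 2.
House 3's profession must be pilot (nothing else left).
The only favorite fruit still possible for house 2 is oranges.
So: house 1 = dentist/pears/opal, house 2 = teacher/oranges/garnet, house 3 = pilot/mangoes/sapphire, house 4 = lawyer/kiwis/onyx.

2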